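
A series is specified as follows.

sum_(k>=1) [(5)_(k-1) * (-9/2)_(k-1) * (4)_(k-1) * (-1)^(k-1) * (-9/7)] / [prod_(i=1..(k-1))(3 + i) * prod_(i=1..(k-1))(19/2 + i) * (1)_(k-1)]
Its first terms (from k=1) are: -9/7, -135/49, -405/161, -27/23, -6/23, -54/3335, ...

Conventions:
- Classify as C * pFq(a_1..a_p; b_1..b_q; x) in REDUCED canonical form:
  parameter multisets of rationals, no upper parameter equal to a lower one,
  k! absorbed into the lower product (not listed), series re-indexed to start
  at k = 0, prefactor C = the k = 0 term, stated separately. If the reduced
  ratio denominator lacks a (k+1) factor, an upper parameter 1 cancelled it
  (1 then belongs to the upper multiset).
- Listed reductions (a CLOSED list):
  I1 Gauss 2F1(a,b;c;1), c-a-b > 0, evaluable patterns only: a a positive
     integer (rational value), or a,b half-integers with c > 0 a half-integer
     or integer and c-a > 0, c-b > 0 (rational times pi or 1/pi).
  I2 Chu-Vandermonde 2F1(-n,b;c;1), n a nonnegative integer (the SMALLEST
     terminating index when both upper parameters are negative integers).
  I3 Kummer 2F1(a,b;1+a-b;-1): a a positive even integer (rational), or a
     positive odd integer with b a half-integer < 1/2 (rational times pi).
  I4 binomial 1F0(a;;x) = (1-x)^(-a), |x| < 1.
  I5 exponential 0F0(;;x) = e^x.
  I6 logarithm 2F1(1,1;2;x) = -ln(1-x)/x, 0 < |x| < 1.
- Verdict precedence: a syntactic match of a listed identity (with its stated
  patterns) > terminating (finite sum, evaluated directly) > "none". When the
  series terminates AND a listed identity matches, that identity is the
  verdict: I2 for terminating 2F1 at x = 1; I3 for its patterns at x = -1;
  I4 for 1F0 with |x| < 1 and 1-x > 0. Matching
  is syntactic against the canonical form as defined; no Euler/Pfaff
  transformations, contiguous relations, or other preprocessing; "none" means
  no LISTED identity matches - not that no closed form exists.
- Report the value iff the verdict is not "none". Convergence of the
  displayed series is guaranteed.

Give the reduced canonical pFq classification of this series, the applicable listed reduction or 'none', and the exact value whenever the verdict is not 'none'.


Prefactor -9/7, argument -1: 2F1 with upper {-9/2, 5} over lower {21/2}. Verdict (x = -1): Kummer's theorem (I3) applies (x = -1; c = 21/2 equals 1+a-b for upper {-9/2, 5}: listed pattern). Hence: (-18706545/7340032) * pi.

Key observation: with t_0 = -9/7, the lower running product (C = -9/7) is a rising factorial.
Adjacent-term ratio: r(k) = (-1) * (k-9/2) (k+5) / [(k+21/2) (k+1)] - rational in k. x = (-1); t_0 = -9/7; negate the roots.


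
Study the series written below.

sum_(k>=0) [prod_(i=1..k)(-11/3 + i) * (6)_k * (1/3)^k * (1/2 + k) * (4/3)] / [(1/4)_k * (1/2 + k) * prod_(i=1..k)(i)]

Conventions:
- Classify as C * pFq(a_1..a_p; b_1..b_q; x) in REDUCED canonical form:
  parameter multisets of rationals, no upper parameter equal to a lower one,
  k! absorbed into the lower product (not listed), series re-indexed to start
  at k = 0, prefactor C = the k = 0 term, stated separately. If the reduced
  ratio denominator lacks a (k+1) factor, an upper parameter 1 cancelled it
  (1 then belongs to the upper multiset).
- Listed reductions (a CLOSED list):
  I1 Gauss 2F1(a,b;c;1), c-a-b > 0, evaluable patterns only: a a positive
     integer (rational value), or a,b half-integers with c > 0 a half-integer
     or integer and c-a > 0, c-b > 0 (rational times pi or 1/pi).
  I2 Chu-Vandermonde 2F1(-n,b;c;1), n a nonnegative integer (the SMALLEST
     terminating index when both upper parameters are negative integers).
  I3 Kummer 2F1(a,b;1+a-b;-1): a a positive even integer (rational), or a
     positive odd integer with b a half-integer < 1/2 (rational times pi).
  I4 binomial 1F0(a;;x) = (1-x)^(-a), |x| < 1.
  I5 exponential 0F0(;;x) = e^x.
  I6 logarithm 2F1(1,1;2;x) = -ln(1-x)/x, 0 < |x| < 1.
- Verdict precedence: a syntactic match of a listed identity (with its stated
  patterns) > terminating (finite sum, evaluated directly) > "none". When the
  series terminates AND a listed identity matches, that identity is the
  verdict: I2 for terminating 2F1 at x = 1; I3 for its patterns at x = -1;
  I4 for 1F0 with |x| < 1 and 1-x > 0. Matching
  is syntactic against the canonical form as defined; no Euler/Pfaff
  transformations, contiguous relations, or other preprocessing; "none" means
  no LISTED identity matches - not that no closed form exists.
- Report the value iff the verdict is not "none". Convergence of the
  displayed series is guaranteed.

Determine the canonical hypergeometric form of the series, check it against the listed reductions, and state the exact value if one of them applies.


This is 4/3 * 2F1(-8/3, 6; 1/4; 1/3) in reduced canonical form. Verdict: none - at argument 1/3 the multisets {-8/3, 6} ; {1/4} match no listed identity.

Key step: t_0 being 4/3, the factor k + 1/2 cancels (top and bottom), leaving C = 4/3, x = 1/3.
Adjacent-term ratio: r(k) = (1/3) * (k-8/3) (k+6) / [(k+1/4) (k+1)] - rational in k, leading ratio (1/3); with t_0 = 4/3, classification follows.


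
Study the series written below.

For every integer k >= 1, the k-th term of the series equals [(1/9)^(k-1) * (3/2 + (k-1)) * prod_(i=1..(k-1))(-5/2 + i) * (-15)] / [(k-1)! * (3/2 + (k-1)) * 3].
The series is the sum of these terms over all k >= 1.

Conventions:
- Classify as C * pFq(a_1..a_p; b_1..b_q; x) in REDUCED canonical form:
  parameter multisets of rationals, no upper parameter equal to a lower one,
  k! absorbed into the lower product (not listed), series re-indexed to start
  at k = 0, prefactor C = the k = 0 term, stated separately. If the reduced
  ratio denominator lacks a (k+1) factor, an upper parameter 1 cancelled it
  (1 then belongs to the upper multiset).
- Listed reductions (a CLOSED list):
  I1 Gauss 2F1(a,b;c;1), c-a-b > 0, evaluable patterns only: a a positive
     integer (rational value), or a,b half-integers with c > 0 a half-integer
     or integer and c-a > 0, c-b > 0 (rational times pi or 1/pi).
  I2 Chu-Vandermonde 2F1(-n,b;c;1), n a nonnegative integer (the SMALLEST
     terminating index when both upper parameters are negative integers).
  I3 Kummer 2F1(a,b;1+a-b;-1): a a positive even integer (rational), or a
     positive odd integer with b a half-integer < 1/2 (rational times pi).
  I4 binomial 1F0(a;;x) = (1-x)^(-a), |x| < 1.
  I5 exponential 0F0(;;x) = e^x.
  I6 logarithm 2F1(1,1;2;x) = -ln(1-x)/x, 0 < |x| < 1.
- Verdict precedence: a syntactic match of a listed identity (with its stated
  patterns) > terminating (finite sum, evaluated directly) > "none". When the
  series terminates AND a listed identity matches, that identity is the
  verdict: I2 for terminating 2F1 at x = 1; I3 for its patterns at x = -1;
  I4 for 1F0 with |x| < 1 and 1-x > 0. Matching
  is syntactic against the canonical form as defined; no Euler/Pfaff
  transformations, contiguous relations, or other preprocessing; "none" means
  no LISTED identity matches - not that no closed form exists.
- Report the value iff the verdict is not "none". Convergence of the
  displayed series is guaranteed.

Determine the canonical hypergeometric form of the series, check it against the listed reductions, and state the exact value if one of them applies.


Prefactor -5, argument 1/9: 1F0 with upper {-3/2} over lower {-}. Verdict: binomial (I4) applies (the 1F0 binomial series: exponent 3/2, x = 1/9). Sum: (-5) * (8/9)^(3/2).

First insight: t_0 being -5, the constant factors (C = -5, x = 1/9) combine into one prefactor.
Term ratio: r(k) = (1/9) * (k-3/2) / [(k+1)] - rational in k. x = (1/9); t_0 = -5; negate the roots.


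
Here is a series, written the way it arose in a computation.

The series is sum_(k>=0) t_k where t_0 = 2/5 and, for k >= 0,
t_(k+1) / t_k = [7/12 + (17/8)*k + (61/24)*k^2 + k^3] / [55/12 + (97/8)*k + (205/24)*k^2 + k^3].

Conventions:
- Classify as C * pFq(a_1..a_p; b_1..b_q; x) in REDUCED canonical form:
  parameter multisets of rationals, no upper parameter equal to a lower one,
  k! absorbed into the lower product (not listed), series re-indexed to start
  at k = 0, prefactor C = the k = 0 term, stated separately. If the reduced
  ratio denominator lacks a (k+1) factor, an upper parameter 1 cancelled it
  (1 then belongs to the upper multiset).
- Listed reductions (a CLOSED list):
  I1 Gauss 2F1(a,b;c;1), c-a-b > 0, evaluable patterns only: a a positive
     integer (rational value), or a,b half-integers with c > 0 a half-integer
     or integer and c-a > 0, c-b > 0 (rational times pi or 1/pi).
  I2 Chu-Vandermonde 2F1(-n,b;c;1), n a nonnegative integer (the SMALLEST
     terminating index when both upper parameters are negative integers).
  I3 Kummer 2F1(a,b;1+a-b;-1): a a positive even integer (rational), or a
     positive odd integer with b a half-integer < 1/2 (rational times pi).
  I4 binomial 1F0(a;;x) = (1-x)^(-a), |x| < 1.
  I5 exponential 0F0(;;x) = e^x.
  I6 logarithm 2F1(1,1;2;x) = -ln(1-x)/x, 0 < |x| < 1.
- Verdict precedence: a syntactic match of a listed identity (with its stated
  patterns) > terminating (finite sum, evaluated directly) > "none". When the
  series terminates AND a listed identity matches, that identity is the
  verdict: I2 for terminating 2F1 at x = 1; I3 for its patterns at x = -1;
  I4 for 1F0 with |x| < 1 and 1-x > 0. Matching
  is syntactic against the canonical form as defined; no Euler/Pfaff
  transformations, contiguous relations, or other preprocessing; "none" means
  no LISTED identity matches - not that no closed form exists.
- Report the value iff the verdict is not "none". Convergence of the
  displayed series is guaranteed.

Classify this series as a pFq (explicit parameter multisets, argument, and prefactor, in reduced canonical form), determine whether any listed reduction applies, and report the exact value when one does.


This is 2/5 * 2F1(7/8, 1; 55/8; 1) in reduced canonical form. Verdict: this is Gauss (I1, integer-parameter pattern) (x = 1: the Gamma ratio telescopes since c-a-b = 5 > 0 and a = 1 in Z>0). Value: 47/100.

Structural cue: x = 1 and the ratio is unreduced: k + 2/3 divides both sides (C = 2/5).
Step ratio: r(k) = 1 * (k+7/8) (k+1) / [(k+55/8) (k+1)] - poly over poly, x = 1 from leading terms; C = 2/5 at k = 0.


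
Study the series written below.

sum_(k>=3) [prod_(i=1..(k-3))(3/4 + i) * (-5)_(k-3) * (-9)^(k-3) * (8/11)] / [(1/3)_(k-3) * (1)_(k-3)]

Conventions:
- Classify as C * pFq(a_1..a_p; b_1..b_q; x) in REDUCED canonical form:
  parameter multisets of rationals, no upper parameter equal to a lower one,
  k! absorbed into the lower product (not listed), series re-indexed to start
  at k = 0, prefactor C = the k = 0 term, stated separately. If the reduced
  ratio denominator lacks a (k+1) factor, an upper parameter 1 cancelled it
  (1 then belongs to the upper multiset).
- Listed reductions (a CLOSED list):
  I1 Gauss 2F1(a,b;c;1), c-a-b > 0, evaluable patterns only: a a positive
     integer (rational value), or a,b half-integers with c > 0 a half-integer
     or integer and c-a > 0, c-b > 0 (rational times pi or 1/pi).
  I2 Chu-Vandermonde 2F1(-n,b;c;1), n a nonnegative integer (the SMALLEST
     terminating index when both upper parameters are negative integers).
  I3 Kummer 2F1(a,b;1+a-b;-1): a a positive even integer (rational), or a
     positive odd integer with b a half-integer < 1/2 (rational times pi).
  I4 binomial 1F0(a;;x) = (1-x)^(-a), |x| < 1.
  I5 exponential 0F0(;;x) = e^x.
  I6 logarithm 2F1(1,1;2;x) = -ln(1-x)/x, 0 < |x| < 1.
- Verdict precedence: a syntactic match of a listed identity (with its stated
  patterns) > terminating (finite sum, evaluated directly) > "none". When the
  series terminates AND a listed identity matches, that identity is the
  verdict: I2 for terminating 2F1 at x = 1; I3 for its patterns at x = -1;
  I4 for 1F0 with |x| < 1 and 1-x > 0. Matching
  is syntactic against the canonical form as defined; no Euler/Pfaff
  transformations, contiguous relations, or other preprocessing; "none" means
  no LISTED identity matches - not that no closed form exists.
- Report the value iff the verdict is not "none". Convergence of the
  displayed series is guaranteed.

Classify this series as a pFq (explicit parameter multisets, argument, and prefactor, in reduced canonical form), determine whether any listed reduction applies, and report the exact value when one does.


Structural cue: t_0 being 8/11, (1)_k (prefactor 8/11) is k! itself.
Ratio: r(k) = (-9) * (k-5) (k+7/4) / [(k+1/3) (k+1)] - rational; roots negated = parameters, x = (-9), C = 8/11.

With C = 8/11: the canonical form is 2F1(-5, 7/4; 1/3; -9). Verdict: terminating. With -5 upstairs the series is a 6-term polynomial sum; evaluated term by term. Value: 308030830163/146432.


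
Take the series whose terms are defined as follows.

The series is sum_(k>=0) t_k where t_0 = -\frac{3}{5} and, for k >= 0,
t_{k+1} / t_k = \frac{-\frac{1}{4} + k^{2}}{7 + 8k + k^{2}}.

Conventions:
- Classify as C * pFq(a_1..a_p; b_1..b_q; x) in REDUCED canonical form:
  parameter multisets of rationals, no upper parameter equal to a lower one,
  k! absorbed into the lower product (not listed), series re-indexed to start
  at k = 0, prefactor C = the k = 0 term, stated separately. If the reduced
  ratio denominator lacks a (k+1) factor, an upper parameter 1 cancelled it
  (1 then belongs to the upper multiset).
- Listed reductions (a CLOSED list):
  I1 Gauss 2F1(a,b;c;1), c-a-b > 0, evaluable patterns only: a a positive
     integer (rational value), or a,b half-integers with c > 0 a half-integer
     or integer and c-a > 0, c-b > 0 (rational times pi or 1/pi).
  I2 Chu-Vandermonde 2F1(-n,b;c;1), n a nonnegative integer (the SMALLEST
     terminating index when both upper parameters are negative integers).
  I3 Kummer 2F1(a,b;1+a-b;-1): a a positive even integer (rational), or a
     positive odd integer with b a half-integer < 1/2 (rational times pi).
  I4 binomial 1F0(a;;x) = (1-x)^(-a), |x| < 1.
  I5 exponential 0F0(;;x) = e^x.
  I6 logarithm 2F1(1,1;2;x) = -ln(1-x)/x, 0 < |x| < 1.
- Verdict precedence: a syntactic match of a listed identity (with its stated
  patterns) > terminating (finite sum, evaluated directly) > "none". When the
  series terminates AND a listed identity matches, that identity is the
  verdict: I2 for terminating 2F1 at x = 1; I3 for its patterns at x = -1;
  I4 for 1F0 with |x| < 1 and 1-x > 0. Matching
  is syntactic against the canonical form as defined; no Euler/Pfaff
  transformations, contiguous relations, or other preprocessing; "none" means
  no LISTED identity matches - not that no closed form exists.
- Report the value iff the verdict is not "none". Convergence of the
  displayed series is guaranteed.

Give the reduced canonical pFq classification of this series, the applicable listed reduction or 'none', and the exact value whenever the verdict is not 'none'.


Key step: t_0 = -\frac{3}{5} here, and factor the ratio over Q (prefactor -3/5): negated roots = parameters.
Ratio: r(k) = 1 * (k-\frac{1}{2}) (k+\frac{1}{2}) / [(k+7) (k+1)] - poly over poly, x = 1 from leading terms; C = -\frac{3}{5} at k = 0.

Canonical form: C = -\frac{3}{5} times 2F1 with upper {-\frac{1}{2}, \frac{1}{2}}, lower {7}, x = 1. Verdict (x = 1): the half-integer Gauss pattern (I1) applies (x = 1; upper {-\frac{1}{2}, \frac{1}{2}} half-integers, c = 7 in the evaluable pattern). Exact value: \left(-\frac{2097152}{1156155}\right) / \pi.


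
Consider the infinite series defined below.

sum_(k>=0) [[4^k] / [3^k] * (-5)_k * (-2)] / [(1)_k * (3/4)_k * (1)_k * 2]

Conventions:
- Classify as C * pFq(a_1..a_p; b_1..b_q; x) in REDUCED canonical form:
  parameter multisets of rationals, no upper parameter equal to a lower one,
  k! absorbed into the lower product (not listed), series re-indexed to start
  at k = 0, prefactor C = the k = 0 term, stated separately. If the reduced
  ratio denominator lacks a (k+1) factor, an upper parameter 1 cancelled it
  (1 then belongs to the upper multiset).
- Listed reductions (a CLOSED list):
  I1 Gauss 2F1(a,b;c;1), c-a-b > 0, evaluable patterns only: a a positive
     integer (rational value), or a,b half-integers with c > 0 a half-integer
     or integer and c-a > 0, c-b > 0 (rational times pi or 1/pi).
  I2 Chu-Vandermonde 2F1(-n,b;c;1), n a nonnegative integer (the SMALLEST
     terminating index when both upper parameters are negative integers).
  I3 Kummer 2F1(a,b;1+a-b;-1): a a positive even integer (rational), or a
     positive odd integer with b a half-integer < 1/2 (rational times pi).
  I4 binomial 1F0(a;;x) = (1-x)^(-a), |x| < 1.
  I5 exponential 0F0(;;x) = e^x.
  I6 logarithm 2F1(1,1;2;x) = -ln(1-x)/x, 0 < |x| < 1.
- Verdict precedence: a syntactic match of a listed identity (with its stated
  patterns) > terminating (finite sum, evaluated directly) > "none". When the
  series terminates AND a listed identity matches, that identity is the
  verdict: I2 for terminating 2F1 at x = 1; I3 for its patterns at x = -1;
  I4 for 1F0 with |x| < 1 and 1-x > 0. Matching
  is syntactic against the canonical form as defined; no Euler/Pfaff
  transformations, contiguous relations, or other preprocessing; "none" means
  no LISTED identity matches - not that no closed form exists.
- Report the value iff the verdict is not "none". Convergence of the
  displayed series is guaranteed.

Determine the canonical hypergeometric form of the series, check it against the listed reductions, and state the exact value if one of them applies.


Classification (C = -1): 1F2 with upper {-5}, lower {3/4, 1}, argument x = 4/3. Verdict: terminating at k = 5: the factor (-5)_k kills every later term; summing the 6 survivors is exact. Sum: 519014897/239968575.

Structural cue: from the first term -1: the constant factors (C = -1, x = 4/3) combine into one prefactor.
Consecutive-term ratio: r(k) = (4/3) * (k-5) / [(k+3/4) (k+1) (k+1)] - poly over poly, x = (4/3) from leading terms; C = -1 at k = 0.


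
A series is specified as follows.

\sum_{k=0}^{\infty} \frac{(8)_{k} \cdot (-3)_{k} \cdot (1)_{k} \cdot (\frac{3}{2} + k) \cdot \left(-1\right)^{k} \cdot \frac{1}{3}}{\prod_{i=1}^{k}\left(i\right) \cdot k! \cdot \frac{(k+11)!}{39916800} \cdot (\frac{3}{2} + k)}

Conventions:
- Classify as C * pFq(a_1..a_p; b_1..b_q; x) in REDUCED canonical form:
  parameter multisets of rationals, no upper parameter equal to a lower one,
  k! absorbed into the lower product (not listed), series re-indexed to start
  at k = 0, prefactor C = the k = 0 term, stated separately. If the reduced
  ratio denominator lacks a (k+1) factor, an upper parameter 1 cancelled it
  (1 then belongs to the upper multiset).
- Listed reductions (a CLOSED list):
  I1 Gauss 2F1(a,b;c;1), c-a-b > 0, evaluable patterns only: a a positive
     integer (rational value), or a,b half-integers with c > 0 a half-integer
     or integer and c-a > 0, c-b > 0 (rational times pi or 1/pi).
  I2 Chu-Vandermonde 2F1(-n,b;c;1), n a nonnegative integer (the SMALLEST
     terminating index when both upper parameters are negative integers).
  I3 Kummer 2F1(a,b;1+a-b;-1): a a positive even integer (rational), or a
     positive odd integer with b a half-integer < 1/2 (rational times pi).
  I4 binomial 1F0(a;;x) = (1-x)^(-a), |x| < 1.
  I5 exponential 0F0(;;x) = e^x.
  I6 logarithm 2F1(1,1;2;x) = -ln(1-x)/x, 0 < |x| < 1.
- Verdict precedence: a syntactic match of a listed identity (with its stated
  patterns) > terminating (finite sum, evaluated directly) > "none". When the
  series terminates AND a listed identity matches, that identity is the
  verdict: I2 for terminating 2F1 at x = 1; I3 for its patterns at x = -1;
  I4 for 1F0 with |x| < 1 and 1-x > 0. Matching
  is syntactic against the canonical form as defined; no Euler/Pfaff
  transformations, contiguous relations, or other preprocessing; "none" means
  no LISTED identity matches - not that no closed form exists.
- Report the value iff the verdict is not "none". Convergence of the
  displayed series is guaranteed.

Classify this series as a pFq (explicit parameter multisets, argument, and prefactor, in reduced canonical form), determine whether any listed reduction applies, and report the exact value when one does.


The tell: t_0 = \frac{1}{3} here, and the lower running product (prefactor 1/3) is a rising factorial.
Step ratio: r(k) = -1 * (k-3) (k+8) / [(k+12) (k+1)] - rational in k. x = -1; t_0 = \frac{1}{3}; negate the roots.

The series (x = -1) is 2F1: upper {-3, 8}, lower {12}, prefactor \frac{1}{3}. Verdict at x = -1: Kummer's theorem (I3) matches (x = -1; c = 12 equals 1+a-b for upper {-3, 8}: listed pattern). Its exact value is \frac{11}{7}.


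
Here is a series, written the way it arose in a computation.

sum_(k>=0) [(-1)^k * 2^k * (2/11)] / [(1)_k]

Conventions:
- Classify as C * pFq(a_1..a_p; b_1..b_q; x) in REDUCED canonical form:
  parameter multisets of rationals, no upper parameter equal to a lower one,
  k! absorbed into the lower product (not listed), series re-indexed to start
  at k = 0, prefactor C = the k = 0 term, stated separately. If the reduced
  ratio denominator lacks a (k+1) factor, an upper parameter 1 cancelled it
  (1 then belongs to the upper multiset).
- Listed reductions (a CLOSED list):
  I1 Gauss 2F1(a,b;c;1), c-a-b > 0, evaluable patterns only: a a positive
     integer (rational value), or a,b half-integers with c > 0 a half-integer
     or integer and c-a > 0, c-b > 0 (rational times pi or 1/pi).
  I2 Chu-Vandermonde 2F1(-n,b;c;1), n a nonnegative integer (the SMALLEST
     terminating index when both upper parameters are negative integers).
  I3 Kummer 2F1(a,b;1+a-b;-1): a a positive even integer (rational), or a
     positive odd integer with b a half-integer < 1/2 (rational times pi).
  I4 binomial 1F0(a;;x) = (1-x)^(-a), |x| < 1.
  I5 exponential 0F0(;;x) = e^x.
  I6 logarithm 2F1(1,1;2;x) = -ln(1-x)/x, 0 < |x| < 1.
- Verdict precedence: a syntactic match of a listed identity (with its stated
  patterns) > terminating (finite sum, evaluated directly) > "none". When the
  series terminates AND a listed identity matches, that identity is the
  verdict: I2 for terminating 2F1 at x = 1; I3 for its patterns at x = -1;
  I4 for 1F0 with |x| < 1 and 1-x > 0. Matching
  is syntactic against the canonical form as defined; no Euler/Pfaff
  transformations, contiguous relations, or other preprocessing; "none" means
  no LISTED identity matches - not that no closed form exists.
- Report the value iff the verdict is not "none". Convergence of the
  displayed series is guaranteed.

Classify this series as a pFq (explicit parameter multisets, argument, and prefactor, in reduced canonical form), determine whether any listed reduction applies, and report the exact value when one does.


Reduced: x = -2, 0F0, upper = {-}, lower = {-}, C = 2/11. Verdict: the exponential series (I5) fires (the 0F0 exponential series at x = -2). Hence: (2/11) * e^(-2).

Key step: x = (-2) and the (-1)^k factor (prefactor 2/11) folds into the argument's sign.
Ratio: r(k) = (-2) * 1 / [(k+1)] - rational in k, leading ratio (-2); with t_0 = 2/11, classification follows.


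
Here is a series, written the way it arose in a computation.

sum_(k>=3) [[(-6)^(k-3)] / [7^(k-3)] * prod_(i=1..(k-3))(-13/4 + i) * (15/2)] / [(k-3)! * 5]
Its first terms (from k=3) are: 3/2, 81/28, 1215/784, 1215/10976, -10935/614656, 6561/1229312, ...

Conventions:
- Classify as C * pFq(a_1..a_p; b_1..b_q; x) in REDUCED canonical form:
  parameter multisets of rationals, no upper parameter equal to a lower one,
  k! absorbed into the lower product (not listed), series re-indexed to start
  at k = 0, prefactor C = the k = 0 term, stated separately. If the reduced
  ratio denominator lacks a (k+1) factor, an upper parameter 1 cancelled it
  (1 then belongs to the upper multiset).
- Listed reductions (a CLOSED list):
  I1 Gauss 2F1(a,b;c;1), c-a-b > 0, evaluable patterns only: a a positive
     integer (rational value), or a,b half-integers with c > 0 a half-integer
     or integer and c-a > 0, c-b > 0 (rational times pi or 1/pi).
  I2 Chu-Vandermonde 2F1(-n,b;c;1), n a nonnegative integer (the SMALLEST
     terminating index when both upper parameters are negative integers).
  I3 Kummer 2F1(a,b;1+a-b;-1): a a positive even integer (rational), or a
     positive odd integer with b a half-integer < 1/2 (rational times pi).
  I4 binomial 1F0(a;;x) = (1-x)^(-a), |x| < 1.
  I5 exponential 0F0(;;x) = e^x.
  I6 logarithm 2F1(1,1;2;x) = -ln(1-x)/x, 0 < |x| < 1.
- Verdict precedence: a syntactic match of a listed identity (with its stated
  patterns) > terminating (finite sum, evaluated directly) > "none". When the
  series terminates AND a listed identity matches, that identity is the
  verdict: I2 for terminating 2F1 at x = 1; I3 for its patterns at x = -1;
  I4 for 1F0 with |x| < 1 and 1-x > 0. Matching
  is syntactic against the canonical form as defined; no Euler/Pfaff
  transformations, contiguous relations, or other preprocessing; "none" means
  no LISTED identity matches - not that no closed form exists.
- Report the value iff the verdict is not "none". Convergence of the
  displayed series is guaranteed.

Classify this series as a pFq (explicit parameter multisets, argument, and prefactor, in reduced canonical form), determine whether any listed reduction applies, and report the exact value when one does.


This is 3/2 * 1F0(-9/4; -; -6/7) in reduced canonical form. Verdict at x = -6/7: the I4 binomial reduction matches (the 1F0 binomial series: exponent 9/4, x = -6/7). Sum: (3/2) * (13/7)^(9/4).

Structural cue: with t_0 = 3/2, the running product (prefactor 3/2) telescopes to a rising factorial.
Ratio: r(k) = (-6/7) * (k-9/4) / [(k+1)] ; factor over Q: parameters, x = (-6/7), and C = 3/2.


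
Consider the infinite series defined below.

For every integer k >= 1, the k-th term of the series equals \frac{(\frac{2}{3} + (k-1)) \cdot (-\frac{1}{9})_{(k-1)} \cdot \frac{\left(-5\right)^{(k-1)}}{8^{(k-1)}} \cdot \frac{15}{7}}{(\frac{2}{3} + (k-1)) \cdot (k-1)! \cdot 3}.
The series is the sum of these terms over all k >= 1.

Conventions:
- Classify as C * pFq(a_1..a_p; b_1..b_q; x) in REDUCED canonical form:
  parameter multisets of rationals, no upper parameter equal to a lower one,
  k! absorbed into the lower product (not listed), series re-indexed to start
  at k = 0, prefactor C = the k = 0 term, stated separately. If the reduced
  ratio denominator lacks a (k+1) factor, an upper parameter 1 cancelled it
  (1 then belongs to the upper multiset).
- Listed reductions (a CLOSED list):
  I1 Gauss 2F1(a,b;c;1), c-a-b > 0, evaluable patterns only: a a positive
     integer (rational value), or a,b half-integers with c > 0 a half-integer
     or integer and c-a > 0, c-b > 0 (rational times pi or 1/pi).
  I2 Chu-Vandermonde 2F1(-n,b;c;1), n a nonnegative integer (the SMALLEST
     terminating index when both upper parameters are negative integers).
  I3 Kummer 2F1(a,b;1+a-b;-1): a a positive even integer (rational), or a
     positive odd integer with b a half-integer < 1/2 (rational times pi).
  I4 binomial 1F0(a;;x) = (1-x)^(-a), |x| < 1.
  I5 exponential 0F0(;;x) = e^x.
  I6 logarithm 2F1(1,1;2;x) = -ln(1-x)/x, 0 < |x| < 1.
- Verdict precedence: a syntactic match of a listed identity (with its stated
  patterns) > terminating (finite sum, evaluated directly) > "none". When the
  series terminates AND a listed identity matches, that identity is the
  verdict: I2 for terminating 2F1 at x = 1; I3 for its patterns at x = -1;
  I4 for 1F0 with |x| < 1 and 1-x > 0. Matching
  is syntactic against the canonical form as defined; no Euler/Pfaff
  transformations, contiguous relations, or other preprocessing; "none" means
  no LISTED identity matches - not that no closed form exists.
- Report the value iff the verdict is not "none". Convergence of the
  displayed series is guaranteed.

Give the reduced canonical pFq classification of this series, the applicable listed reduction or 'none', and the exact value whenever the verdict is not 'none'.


Reduced: x = -\frac{5}{8}, 1F0, upper = {-\frac{1}{9}}, lower = {-}, C = \frac{5}{7}. Verdict: binomial (I4) applies (the 1F0 binomial series: exponent 1/9, x = -\frac{5}{8}). Exact value: \frac{5}{7} \cdot \left(\frac{13}{8}\right)^{\frac{1}{9}}.

Key observation: t_0 being \frac{5}{7}, the two geometric factors (C = 5/7, x = -5/8) combine into one argument.
Consecutive-term ratio: r(k) = -\frac{5}{8} * (k-\frac{1}{9}) / [(k+1)] - rational in k, leading ratio -\frac{5}{8}; with t_0 = \frac{5}{7}, classification follows.


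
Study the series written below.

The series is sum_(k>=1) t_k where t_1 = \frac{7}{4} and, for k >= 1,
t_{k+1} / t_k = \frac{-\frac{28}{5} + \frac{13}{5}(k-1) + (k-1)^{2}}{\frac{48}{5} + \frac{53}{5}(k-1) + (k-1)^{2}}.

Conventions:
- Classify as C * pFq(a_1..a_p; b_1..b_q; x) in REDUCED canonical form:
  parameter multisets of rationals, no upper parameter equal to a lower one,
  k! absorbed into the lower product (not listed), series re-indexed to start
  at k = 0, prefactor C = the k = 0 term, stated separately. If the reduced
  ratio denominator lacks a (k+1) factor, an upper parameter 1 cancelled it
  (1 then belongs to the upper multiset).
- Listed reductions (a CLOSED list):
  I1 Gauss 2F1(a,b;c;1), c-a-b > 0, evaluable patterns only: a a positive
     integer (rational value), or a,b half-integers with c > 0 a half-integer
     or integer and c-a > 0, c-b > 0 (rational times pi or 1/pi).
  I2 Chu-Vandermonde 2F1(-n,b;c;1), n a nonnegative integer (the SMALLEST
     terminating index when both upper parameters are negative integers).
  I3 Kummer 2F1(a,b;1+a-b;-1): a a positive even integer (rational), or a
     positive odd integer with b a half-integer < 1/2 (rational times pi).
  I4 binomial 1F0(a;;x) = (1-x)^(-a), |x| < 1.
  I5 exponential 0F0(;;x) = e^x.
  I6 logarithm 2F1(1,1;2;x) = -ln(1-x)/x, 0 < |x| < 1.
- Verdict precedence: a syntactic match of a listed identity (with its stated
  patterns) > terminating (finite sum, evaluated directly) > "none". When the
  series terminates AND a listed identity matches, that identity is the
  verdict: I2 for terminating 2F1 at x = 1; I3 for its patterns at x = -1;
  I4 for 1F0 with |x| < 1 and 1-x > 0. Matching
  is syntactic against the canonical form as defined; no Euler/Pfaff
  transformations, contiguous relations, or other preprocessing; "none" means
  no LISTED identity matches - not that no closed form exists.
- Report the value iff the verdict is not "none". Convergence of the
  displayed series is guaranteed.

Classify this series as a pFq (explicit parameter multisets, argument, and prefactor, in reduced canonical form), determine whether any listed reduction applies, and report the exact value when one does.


With C = \frac{7}{4}: the canonical form is 2F1(-\frac{7}{5}, 4; \frac{48}{5}; 1). Verdict: this is the Gauss summation I1 (x = 1: the Gamma ratio telescopes since c-a-b = 7 > 0 and a = 4 in Z>0). Value: \frac{62909}{75000}.

Key step: t_0 being \frac{7}{4}, factor the ratio over Q (prefactor 7/4): negated roots = parameters.
Term ratio: r(k) = 1 * (k-\frac{7}{5}) (k+4) / [(k+\frac{48}{5}) (k+1)] ; factor over Q: parameters, x = 1, and C = \frac{7}{4}.


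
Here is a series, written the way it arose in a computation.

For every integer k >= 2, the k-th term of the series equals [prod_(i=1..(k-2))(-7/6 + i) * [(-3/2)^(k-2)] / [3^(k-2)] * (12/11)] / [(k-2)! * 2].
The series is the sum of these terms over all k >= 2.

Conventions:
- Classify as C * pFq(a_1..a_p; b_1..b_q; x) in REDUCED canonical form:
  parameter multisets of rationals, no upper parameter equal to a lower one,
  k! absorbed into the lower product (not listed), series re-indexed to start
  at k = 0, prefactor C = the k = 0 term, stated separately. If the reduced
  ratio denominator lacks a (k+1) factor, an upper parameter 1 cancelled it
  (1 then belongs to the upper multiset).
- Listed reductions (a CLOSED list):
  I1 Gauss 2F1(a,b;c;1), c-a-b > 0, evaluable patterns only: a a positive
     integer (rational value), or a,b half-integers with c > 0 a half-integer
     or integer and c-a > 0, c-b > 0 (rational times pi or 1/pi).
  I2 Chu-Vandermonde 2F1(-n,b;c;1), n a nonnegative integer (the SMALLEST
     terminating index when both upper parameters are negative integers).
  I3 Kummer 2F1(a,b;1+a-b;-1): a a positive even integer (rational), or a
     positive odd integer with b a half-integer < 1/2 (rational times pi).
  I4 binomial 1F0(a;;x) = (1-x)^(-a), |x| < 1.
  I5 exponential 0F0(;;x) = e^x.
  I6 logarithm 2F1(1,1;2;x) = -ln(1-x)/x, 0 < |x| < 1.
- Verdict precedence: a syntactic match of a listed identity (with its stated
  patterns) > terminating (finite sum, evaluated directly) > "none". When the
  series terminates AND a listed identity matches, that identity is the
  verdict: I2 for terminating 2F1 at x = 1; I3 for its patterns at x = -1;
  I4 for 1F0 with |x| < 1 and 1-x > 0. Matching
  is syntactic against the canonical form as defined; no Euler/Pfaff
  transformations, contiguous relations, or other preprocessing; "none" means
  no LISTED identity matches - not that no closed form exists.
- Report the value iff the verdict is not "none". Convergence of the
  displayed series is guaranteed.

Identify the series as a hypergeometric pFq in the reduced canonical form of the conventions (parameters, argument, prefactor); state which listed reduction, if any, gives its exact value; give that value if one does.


Key step: from the first term 6/11: the running product (C = 6/11, x = -1/2) telescopes to a rising factorial.
Term ratio: r(k) = (-1/2) * (k-1/6) / [(k+1)] - rational in k, leading ratio (-1/2); with t_0 = 6/11, classification follows.

Prefactor 6/11, argument -1/2: 1F0 with upper {-1/6} over lower {-}. Verdict at x = -1/2: the binomial series (I4) matches (the 1F0 binomial series: exponent 1/6, x = -1/2). Exact value: (6/11) * (3/2)^(1/6).


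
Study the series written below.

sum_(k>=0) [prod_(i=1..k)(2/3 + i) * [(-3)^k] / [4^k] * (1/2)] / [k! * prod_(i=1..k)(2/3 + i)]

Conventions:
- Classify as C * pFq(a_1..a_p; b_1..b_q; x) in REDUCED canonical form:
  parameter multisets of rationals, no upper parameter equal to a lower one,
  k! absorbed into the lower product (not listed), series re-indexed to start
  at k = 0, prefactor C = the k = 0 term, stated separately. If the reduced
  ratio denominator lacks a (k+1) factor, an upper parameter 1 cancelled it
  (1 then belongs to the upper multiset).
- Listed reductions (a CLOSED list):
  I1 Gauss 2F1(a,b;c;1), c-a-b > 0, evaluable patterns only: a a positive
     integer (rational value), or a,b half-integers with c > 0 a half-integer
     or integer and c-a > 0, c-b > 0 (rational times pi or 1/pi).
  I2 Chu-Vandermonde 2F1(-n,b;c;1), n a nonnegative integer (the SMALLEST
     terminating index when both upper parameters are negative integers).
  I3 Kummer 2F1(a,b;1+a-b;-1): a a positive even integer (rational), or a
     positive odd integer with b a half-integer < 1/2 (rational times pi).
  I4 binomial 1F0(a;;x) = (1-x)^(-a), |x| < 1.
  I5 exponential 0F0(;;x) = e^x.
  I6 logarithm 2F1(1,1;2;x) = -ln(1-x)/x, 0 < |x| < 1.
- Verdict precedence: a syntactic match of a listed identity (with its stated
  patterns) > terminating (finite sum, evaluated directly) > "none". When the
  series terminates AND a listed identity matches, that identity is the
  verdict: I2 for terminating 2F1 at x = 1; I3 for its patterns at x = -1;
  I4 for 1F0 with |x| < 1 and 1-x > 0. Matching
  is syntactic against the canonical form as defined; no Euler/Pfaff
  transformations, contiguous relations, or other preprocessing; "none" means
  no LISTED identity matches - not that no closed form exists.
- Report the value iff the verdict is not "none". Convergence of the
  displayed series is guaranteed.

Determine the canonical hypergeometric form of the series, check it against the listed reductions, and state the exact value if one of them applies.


The tell: with t_0 = 1/2, the running product (prefactor 1/2) telescopes to a rising factorial.
Adjacent-term ratio: r(k) = (-3/4) * 1 / [(k+1)] - rational; roots negated = parameters, x = (-3/4), C = 1/2.

x = -3/4 here; the reduced form reads 0F0, upper {-}, lower {-}, C = 1/2. Verdict at x = -3/4: the I5 exponential reduction matches (the 0F0 exponential series at x = -3/4). Exact value: (1/2) * e^(-3/4).


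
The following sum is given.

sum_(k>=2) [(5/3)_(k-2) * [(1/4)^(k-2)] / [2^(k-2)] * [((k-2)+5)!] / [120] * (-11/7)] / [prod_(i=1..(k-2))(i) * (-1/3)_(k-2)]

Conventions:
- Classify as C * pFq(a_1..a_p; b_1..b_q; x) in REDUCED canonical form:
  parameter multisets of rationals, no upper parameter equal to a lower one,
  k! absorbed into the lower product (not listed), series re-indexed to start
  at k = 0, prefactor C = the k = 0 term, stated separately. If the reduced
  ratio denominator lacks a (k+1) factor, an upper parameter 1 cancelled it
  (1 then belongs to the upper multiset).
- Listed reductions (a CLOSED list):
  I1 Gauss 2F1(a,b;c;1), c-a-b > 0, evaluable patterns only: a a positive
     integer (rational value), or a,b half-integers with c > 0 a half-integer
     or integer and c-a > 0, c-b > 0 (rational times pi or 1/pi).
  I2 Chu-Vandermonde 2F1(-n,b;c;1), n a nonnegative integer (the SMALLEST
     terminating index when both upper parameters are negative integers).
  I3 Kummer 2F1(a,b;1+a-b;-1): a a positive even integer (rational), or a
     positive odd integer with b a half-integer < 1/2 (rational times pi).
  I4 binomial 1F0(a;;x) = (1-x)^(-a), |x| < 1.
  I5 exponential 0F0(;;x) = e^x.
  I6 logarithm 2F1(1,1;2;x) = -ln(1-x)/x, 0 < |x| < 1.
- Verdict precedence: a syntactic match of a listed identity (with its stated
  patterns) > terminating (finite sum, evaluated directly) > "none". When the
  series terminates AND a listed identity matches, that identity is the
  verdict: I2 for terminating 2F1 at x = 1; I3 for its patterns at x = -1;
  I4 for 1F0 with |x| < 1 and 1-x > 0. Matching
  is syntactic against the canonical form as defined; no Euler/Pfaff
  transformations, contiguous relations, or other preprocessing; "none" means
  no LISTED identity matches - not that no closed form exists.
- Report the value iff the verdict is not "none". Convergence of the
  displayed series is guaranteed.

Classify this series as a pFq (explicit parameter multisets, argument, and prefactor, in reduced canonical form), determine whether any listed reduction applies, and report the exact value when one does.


Classification (C = -11/7): 2F1 with upper {5/3, 6}, lower {-1/3}, argument x = 1/8. Verdict: none. A 2F1 with upper {5/3, 6} fits none of I1-I6 at x = 1/8; the sum runs forever.

Key step: from the first term -11/7: the two k-th powers (C = -11/7) combine into one argument.
Term ratio: r(k) = (1/8) * (k+5/3) (k+6) / [(k-1/3) (k+1)] - rational in k, leading ratio (1/8); with t_0 = -11/7, classification follows.


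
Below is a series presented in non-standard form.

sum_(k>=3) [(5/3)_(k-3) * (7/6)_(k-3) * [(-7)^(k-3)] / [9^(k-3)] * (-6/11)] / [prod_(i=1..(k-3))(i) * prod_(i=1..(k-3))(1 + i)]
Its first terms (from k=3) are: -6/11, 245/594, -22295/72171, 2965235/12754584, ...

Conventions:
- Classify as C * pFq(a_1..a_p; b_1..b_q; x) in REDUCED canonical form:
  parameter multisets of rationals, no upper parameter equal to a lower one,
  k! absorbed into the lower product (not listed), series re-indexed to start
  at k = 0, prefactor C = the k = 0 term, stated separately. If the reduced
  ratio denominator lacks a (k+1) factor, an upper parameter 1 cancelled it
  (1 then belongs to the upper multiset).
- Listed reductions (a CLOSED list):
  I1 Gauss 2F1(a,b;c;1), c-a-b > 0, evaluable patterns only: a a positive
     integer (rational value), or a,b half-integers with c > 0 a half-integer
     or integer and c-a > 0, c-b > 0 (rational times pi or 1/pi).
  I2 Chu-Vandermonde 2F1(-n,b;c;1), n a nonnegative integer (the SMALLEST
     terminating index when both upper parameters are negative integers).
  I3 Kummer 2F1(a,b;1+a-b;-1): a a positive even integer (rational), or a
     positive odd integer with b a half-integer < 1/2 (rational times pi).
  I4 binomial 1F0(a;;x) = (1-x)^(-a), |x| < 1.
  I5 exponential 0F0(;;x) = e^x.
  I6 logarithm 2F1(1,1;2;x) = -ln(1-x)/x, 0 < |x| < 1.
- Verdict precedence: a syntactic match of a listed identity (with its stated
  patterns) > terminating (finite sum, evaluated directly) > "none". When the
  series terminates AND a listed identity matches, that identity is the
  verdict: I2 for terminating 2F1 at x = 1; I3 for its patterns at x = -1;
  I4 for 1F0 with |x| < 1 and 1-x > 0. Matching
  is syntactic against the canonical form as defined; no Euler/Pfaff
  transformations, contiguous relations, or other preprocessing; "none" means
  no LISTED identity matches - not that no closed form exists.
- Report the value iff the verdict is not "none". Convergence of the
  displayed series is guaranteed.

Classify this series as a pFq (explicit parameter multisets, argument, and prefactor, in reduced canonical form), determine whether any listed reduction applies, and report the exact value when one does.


First insight: x = (-7/9) and the lower running product (C = -6/11) is a rising factorial.
Step ratio: r(k) = (-7/9) * (k+7/6) (k+5/3) / [(k+2) (k+1)] - rational in k. x = (-7/9); t_0 = -6/11; negate the roots.

At argument -7/9: a 2F1 with upper {7/6, 5/3}, lower {2}, scaled by C = -6/11. Verdict: no listed reduction: x = -7/9 and upper {7/6, 5/3} fail every I1-I6 pattern.
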